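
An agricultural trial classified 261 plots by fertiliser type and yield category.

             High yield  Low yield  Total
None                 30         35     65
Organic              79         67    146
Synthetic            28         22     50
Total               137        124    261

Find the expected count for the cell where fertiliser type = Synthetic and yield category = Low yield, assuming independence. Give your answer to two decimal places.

23.75

Row total (Synthetic) = 50; column total (Low yield) = 124; grand total N = 261.
Expected count = (row total × column total) / N = 50 × 124 / 261 = 23.75.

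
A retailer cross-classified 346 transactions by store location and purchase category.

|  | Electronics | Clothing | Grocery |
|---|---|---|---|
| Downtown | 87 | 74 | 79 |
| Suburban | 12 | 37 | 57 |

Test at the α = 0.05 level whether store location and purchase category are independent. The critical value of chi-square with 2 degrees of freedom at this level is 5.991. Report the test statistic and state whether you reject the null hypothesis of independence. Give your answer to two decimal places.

24.49; reject H₀

Row totals: 240, 106. Column totals: 99, 111, 136. Grand total N = 346.
Expected counts (row total × column total / N):
  Downtown, Electronics: 240×99/346 = 68.671
  Downtown, Clothing: 240×111/346 = 76.994
  Downtown, Grocery: 240×136/346 = 94.335
  Suburban, Electronics: 106×99/346 = 30.329
  Suburban, Clothing: 106×111/346 = 34.006
  Suburban, Grocery: 106×136/346 = 41.665
Contributions (O − E)²/E:
  (87 − 68.671)²/68.671 = 4.8922
  (74 − 76.994)²/76.994 = 0.1164
  (79 − 94.335)²/94.335 = 2.4928
  (12 − 30.329)²/30.329 = 11.0769
  (37 − 34.006)²/34.006 = 0.2636
  (57 − 41.665)²/41.665 = 5.6441
χ² = 4.8922 + 0.1164 + 2.4928 + 11.0769 + 0.2636 + 5.6441 = 24.49
df = (2−1)(3−1) = 2. Since 24.49 > 5.991, reject the null hypothesis of independence at α = 0.05.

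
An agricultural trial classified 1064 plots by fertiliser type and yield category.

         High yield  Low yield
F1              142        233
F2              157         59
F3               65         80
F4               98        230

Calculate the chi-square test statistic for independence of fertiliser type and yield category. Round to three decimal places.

104.609

Row totals: 375, 216, 145, 328. Column totals: 462, 602. Grand total N = 1064.
Expected counts (row total × column total / N):
  F1, High yield: 375×462/1064 = 162.8289
  F1, Low yield: 375×602/1064 = 212.1711
  F2, High yield: 216×462/1064 = 93.7895
  F2, Low yield: 216×602/1064 = 122.2105
  F3, High yield: 145×462/1064 = 62.9605
  F3, Low yield: 145×602/1064 = 82.0395
  F4, High yield: 328×462/1064 = 142.4211
  F4, Low yield: 328×602/1064 = 185.5789
Contributions (O − E)²/E:
  (142 − 162.8289)²/162.8289 = 2.6644
  (233 − 212.1711)²/212.1711 = 2.0448
  (157 − 93.7895)²/93.7895 = 42.6014
  (59 − 122.2105)²/122.2105 = 32.6941
  (65 − 62.9605)²/62.9605 = 0.0661
  (80 − 82.0395)²/82.0395 = 0.0507
  (98 − 142.4211)²/142.4211 = 13.8549
  (230 − 185.5789)²/185.5789 = 10.6329
χ² = 2.6644 + 2.0448 + 42.6014 + 32.6941 + 0.0661 + 0.0507 + 13.8549 + 10.6329 = 104.609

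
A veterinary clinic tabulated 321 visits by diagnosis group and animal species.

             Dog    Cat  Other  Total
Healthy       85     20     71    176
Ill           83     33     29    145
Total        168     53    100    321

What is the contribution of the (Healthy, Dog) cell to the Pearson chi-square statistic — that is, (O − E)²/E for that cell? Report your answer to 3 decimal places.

Row total (Healthy) = 176; column total (Dog) = 168; N = 321.
Expected count E = 176 × 168 / 321 = 92.1121.
Contribution = (O − E)²/E = (85 − 92.1121)² / 92.1121 = 0.549.

0.549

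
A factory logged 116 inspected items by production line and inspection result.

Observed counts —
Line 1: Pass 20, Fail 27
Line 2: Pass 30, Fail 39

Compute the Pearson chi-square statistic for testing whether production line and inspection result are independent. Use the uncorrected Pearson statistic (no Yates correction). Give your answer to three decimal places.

0.010

Row totals: 47, 69. Column totals: 50, 66. Grand total N = 116.
Expected counts (row total × column total / N):
  Line 1, Pass: 47×50/116 = 20.2586
  Line 1, Fail: 47×66/116 = 26.7414
  Line 2, Pass: 69×50/116 = 29.7414
  Line 2, Fail: 69×66/116 = 39.2586
Contributions (O − E)²/E:
  (20 − 20.2586)²/20.2586 = 0.0033
  (27 − 26.7414)²/26.7414 = 0.0025
  (30 − 29.7414)²/29.7414 = 0.0022
  (39 − 39.2586)²/39.2586 = 0.0017
χ² = 0.0033 + 0.0025 + 0.0022 + 0.0017 = 0.010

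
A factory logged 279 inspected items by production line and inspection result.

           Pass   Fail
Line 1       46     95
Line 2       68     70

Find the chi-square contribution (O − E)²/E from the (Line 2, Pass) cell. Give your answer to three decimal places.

Row total (Line 2) = 138; column total (Pass) = 114; N = 279.
Expected count E = 138 × 114 / 279 = 56.3871.
Contribution = (O − E)²/E = (68 − 56.3871)² / 56.3871 = 2.392.

2.392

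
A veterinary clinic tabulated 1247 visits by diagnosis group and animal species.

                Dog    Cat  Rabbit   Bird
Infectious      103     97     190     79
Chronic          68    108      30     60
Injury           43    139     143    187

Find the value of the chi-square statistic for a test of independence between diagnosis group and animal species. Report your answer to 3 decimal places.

Row totals: 469, 266, 512. Column totals: 214, 344, 363, 326. Grand total N = 1247.
Expected counts (row total × column total / N):
  Infectious, Dog: 469×214/1247 = 80.4860
  Infectious, Cat: 469×344/1247 = 129.3793
  Infectious, Rabbit: 469×363/1247 = 136.5253
  Infectious, Bird: 469×326/1247 = 122.6095
  Chronic, Dog: 266×214/1247 = 45.6488
  Chronic, Cat: 266×344/1247 = 73.3793
  Chronic, Rabbit: 266×363/1247 = 77.4322
  Chronic, Bird: 266×326/1247 = 69.5397
  Injury, Dog: 512×214/1247 = 87.8653
  Injury, Cat: 512×344/1247 = 141.2414
  Injury, Rabbit: 512×363/1247 = 149.0425
  Injury, Bird: 512×326/1247 = 133.8508
Contributions (O − E)²/E:
  (103 − 80.4860)²/80.4860 = 6.2977
  (97 − 129.3793)²/129.3793 = 8.1035
  (190 − 136.5253)²/136.5253 = 20.9452
  (79 − 122.6095)²/122.6095 = 15.5109
  (68 − 45.6488)²/45.6488 = 10.9439
  (108 − 73.3793)²/73.3793 = 16.3342
  (30 − 77.4322)²/77.4322 = 29.0553
  (60 − 69.5397)²/69.5397 = 1.3087
  (43 − 87.8653)²/87.8653 = 22.9089
  (139 − 141.2414)²/141.2414 = 0.0356
  (143 − 149.0425)²/149.0425 = 0.2450
  (187 − 133.8508)²/133.8508 = 21.1044
χ² = 6.2977 + 8.1035 + 20.9452 + 15.5109 + 10.9439 + 16.3342 + 29.0553 + 1.3087 + 22.9089 + 0.0356 + 0.2450 + 21.1044 = 152.793

152.793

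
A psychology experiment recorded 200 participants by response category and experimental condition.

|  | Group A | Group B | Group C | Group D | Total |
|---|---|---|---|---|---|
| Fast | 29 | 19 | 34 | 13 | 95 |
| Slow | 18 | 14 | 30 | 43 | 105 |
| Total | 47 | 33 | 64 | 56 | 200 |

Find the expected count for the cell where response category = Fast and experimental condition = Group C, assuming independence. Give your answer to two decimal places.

Row total (Fast) = 95; column total (Group C) = 64; grand total N = 200.
Expected count = (row total × column total) / N = 95 × 64 / 200 = 30.40.

30.40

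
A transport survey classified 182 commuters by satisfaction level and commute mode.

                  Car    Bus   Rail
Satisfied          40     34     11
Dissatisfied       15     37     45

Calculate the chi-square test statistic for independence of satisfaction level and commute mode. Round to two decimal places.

31.48

Row totals: 85, 97. Column totals: 55, 71, 56. Grand total N = 182.
Expected counts (row total × column total / N):
  Satisfied, Car: 85×55/182 = 25.687
  Satisfied, Bus: 85×71/182 = 33.159
  Satisfied, Rail: 85×56/182 = 26.154
  Dissatisfied, Car: 97×55/182 = 29.313
  Dissatisfied, Bus: 97×71/182 = 37.841
  Dissatisfied, Rail: 97×56/182 = 29.846
Contributions (O − E)²/E:
  (40 − 25.687)²/25.687 = 7.9753
  (34 − 33.159)²/33.159 = 0.0213
  (11 − 26.154)²/26.154 = 8.7804
  (15 − 29.313)²/29.313 = 6.9888
  (37 − 37.841)²/37.841 = 0.0187
  (45 − 29.846)²/29.846 = 7.6943
χ² = 7.9753 + 0.0213 + 8.7804 + 6.9888 + 0.0187 + 7.6943 = 31.48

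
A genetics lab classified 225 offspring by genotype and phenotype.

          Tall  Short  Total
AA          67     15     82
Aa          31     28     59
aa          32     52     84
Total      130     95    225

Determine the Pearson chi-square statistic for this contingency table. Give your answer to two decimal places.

Grand total N = 225.
Expected counts (row total × column total / N):
  AA, Tall: 82×130/225 = 47.378
  AA, Short: 82×95/225 = 34.622
  Aa, Tall: 59×130/225 = 34.089
  Aa, Short: 59×95/225 = 24.911
  aa, Tall: 84×130/225 = 48.533
  aa, Short: 84×95/225 = 35.467
Contributions (O − E)²/E:
  (67 − 47.378)²/47.378 = 8.1266
  (15 − 34.622)²/34.622 = 11.1208
  (31 − 34.089)²/34.089 = 0.2799
  (28 − 24.911)²/24.911 = 0.3830
  (32 − 48.533)²/48.533 = 5.6320
  (52 − 35.467)²/35.467 = 7.7069
χ² = 8.1266 + 11.1208 + 0.2799 + 0.3830 + 5.6320 + 7.7069 = 33.25

33.25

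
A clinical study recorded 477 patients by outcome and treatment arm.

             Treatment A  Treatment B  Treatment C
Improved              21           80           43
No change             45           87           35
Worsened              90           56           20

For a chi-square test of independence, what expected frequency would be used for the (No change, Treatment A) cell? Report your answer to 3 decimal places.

54.616

Row total (No change) = 167; column total (Treatment A) = 156; grand total N = 477.
Expected count = (row total × column total) / N = 167 × 156 / 477 = 54.616.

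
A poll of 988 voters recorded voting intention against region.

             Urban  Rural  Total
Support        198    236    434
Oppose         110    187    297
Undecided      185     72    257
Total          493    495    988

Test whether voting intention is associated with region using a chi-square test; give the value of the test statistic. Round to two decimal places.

72.97

Grand total N = 988.
Expected counts (row total × column total / N):
  Support, Urban: 434×493/988 = 216.561
  Support, Rural: 434×495/988 = 217.439
  Oppose, Urban: 297×493/988 = 148.199
  Oppose, Rural: 297×495/988 = 148.801
  Undecided, Urban: 257×493/988 = 128.240
  Undecided, Rural: 257×495/988 = 128.760
Contributions (O − E)²/E:
  (198 − 216.561)²/216.561 = 1.5908
  (236 − 217.439)²/217.439 = 1.5844
  (110 − 148.199)²/148.199 = 9.8460
  (187 − 148.801)²/148.801 = 9.8061
  (185 − 128.240)²/128.240 = 25.1224
  (72 − 128.760)²/128.760 = 25.0210
χ² = 1.5908 + 1.5844 + 9.8460 + 9.8061 + 25.1224 + 25.0210 = 72.97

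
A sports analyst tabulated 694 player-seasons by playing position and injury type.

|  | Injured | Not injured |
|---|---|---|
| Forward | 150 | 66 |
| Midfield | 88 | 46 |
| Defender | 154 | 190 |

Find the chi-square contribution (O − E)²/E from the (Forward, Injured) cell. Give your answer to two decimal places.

Row total (Forward) = 216; column total (Injured) = 392; N = 694.
Expected count E = 216 × 392 / 694 = 122.0058.
Contribution = (O − E)²/E = (150 − 122.0058)² / 122.0058 = 6.42.

6.42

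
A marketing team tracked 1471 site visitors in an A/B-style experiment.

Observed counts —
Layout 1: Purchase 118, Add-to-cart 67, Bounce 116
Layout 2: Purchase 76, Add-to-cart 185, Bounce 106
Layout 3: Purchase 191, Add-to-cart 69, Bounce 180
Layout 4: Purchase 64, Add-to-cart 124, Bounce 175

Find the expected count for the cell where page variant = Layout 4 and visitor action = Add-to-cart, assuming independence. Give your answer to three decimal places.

Row total (Layout 4) = 363; column total (Add-to-cart) = 445; grand total N = 1471.
Expected count = (row total × column total) / N = 363 × 445 / 1471 = 109.813.

109.813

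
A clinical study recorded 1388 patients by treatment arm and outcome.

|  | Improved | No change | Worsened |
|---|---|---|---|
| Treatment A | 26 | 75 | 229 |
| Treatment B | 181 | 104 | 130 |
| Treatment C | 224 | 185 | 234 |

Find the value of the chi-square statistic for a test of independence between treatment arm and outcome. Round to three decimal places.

Row totals: 330, 415, 643. Column totals: 431, 364, 593. Grand total N = 1388.
Expected counts (row total × column total / N):
  Treatment A, Improved: 330×431/1388 = 102.47118
  Treatment A, No change: 330×364/1388 = 86.54179
  Treatment A, Worsened: 330×593/1388 = 140.98703
  Treatment B, Improved: 415×431/1388 = 128.86527
  Treatment B, No change: 415×364/1388 = 108.83285
  Treatment B, Worsened: 415×593/1388 = 177.30187
  Treatment C, Improved: 643×431/1388 = 199.66354
  Treatment C, No change: 643×364/1388 = 168.62536
  Treatment C, Worsened: 643×593/1388 = 274.71110
Contributions (O − E)²/E:
  (26 − 102.47118)²/102.47118 = 57.0682
  (75 − 86.54179)²/86.54179 = 1.5393
  (229 − 140.98703)²/140.98703 = 54.9432
  (181 − 128.86527)²/128.86527 = 21.0920
  (104 − 108.83285)²/108.83285 = 0.2146
  (130 − 177.30187)²/177.30187 = 12.6195
  (224 − 199.66354)²/199.66354 = 2.9663
  (185 − 168.62536)²/168.62536 = 1.5901
  (234 − 274.71110)²/274.71110 = 6.0332
χ² = 57.0682 + 1.5393 + 54.9432 + 21.0920 + 0.2146 + 12.6195 + 2.9663 + 1.5901 + 6.0332 = 158.066

158.066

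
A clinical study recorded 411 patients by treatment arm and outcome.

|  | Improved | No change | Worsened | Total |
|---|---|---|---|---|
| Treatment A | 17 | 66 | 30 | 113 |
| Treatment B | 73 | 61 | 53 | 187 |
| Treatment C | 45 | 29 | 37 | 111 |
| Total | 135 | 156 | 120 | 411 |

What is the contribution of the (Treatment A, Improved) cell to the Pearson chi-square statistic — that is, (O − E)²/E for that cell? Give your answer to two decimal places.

Row total (Treatment A) = 113; column total (Improved) = 135; N = 411.
Expected count E = 113 × 135 / 411 = 37.117.
Contribution = (O − E)²/E = (17 − 37.117)² / 37.117 = 10.90.

10.90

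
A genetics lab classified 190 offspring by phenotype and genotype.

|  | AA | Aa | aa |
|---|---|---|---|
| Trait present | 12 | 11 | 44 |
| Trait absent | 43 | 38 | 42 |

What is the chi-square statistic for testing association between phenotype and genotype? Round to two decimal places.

17.40

Row totals: 67, 123. Column totals: 55, 49, 86. Grand total N = 190.
Expected counts (row total × column total / N):
  Trait present, AA: 67×55/190 = 19.395
  Trait present, Aa: 67×49/190 = 17.279
  Trait present, aa: 67×86/190 = 30.326
  Trait absent, AA: 123×55/190 = 35.605
  Trait absent, Aa: 123×49/190 = 31.721
  Trait absent, aa: 123×86/190 = 55.674
Contributions (O − E)²/E:
  (12 − 19.395)²/19.395 = 2.8196
  (11 − 17.279)²/17.279 = 2.2817
  (44 − 30.326)²/30.326 = 6.1656
  (43 − 35.605)²/35.605 = 1.5359
  (38 − 31.721)²/31.721 = 1.2429
  (42 − 55.674)²/55.674 = 3.3584
χ² = 2.8196 + 2.2817 + 6.1656 + 1.5359 + 1.2429 + 3.3584 = 17.40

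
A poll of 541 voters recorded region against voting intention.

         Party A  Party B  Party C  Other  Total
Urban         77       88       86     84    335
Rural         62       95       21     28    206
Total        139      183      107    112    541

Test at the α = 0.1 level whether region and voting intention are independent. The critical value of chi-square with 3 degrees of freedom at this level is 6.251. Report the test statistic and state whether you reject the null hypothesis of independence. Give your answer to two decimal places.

40.94; reject H₀

Grand total N = 541.
Expected counts (row total × column total / N):
  Urban, Party A: 335×139/541 = 86.072
  Urban, Party B: 335×183/541 = 113.318
  Urban, Party C: 335×107/541 = 66.257
  Urban, Other: 335×112/541 = 69.353
  Rural, Party A: 206×139/541 = 52.928
  Rural, Party B: 206×183/541 = 69.682
  Rural, Party C: 206×107/541 = 40.743
  Rural, Other: 206×112/541 = 42.647
Contributions (O − E)²/E:
  (77 − 86.072)²/86.072 = 0.9562
  (88 − 113.318)²/113.318 = 5.6567
  (86 − 66.257)²/66.257 = 5.8829
  (84 − 69.353)²/69.353 = 3.0934
  (62 − 52.928)²/52.928 = 1.5550
  (95 − 69.682)²/69.682 = 9.1989
  (21 − 40.743)²/40.743 = 9.5669
  (28 − 42.647)²/42.647 = 5.0305
χ² = 0.9562 + 5.6567 + 5.8829 + 3.0934 + 1.5550 + 9.1989 + 9.5669 + 5.0305 = 40.94
df = (2−1)(4−1) = 3. Since 40.94 > 6.251, reject the null hypothesis of independence at α = 0.1.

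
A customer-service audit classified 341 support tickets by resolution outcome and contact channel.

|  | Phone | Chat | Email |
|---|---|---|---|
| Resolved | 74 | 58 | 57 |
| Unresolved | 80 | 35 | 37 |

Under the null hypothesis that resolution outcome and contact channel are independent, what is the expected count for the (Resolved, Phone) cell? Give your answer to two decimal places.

85.35

Row total (Resolved) = 189; column total (Phone) = 154; grand total N = 341.
Expected count = (row total × column total) / N = 189 × 154 / 341 = 85.35.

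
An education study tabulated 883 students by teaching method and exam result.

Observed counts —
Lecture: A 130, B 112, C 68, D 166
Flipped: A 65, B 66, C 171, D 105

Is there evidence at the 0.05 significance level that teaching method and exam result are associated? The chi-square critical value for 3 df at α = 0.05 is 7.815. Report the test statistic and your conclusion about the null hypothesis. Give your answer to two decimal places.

Row totals: 476, 407. Column totals: 195, 178, 239, 271. Grand total N = 883.
Expected counts (row total × column total / N):
  Lecture, A: 476×195/883 = 105.119
  Lecture, B: 476×178/883 = 95.955
  Lecture, C: 476×239/883 = 128.838
  Lecture, D: 476×271/883 = 146.088
  Flipped, A: 407×195/883 = 89.881
  Flipped, B: 407×178/883 = 82.045
  Flipped, C: 407×239/883 = 110.162
  Flipped, D: 407×271/883 = 124.912
Contributions (O − E)²/E:
  (130 − 105.119)²/105.119 = 5.8892
  (112 − 95.955)²/95.955 = 2.6829
  (68 − 128.838)²/128.838 = 28.7280
  (166 − 146.088)²/146.088 = 2.7140
  (65 − 89.881)²/89.881 = 6.8876
  (66 − 82.045)²/82.045 = 3.1378
  (171 − 110.162)²/110.162 = 33.5984
  (105 − 124.912)²/124.912 = 3.1741
χ² = 5.8892 + 2.6829 + 28.7280 + 2.7140 + 6.8876 + 3.1378 + 33.5984 + 3.1741 = 86.81
df = (2−1)(4−1) = 3. Since 86.81 > 7.815, reject the null hypothesis of independence at α = 0.05.

86.81; reject H₀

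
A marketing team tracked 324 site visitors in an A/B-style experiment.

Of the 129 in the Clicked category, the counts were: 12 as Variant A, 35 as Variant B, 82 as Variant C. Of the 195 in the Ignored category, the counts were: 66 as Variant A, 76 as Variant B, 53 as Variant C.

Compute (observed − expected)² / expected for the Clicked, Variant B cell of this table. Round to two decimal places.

Row total (Clicked) = 129; column total (Variant B) = 111; N = 324.
Expected count E = 129 × 111 / 324 = 44.19444.
Contribution = (O − E)²/E = (35 − 44.19444)² / 44.19444 = 1.91.

1.91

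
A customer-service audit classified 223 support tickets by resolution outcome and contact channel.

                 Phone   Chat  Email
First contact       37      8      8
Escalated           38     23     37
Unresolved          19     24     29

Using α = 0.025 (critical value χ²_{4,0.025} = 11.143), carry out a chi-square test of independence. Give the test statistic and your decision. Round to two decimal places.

25.28; reject H₀

Row totals: 53, 98, 72. Column totals: 94, 55, 74. Grand total N = 223.
Expected counts (row total × column total / N):
  First contact, Phone: 53×94/223 = 22.341
  First contact, Chat: 53×55/223 = 13.072
  First contact, Email: 53×74/223 = 17.587
  Escalated, Phone: 98×94/223 = 41.309
  Escalated, Chat: 98×55/223 = 24.170
  Escalated, Email: 98×74/223 = 32.520
  Unresolved, Phone: 72×94/223 = 30.350
  Unresolved, Chat: 72×55/223 = 17.758
  Unresolved, Email: 72×74/223 = 23.892
Contributions (O − E)²/E:
  (37 − 22.341)²/22.341 = 9.6185
  (8 − 13.072)²/13.072 = 1.9680
  (8 − 17.587)²/17.587 = 5.2261
  (38 − 41.309)²/41.309 = 0.2651
  (23 − 24.170)²/24.170 = 0.0566
  (37 − 32.520)²/32.520 = 0.6172
  (19 − 30.350)²/30.350 = 4.2446
  (24 − 17.758)²/17.758 = 2.1941
  (29 − 23.892)²/23.892 = 1.0921
χ² = 9.6185 + 1.9680 + 5.2261 + 0.2651 + 0.0566 + 0.6172 + 4.2446 + 2.1941 + 1.0921 = 25.28
df = (3−1)(3−1) = 4. Since 25.28 > 11.143, reject the null hypothesis of independence at α = 0.025.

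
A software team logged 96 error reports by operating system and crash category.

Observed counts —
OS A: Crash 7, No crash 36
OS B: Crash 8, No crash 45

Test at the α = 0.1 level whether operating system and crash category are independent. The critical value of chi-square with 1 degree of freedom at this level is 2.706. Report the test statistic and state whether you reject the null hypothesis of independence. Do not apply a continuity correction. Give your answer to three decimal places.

0.025; fail to reject H₀

Row totals: 43, 53. Column totals: 15, 81. Grand total N = 96.
Expected counts (row total × column total / N):
  OS A, Crash: 43×15/96 = 6.7188
  OS A, No crash: 43×81/96 = 36.2812
  OS B, Crash: 53×15/96 = 8.2812
  OS B, No crash: 53×81/96 = 44.7188
Contributions (O − E)²/E:
  (7 − 6.7188)²/6.7188 = 0.0118
  (36 − 36.2812)²/36.2812 = 0.0022
  (8 − 8.2812)²/8.2812 = 0.0095
  (45 − 44.7188)²/44.7188 = 0.0018
χ² = 0.0118 + 0.0022 + 0.0095 + 0.0018 = 0.025
df = (2−1)(2−1) = 1. Since 0.025 < 2.706, fail to reject the null hypothesis of independence at α = 0.1.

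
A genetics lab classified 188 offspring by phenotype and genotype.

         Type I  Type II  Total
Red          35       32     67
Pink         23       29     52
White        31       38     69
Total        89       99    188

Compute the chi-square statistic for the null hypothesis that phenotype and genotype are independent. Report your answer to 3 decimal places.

Grand total N = 188.
Expected counts (row total × column total / N):
  Red, Type I: 67×89/188 = 31.7181
  Red, Type II: 67×99/188 = 35.2819
  Pink, Type I: 52×89/188 = 24.6170
  Pink, Type II: 52×99/188 = 27.3830
  White, Type I: 69×89/188 = 32.6649
  White, Type II: 69×99/188 = 36.3351
Contributions (O − E)²/E:
  (35 − 31.7181)²/31.7181 = 0.3396
  (32 − 35.2819)²/35.2819 = 0.3053
  (23 − 24.6170)²/24.6170 = 0.1062
  (29 − 27.3830)²/27.3830 = 0.0955
  (31 − 32.6649)²/32.6649 = 0.0849
  (38 − 36.3351)²/36.3351 = 0.0763
χ² = 0.3396 + 0.3053 + 0.1062 + 0.0955 + 0.0849 + 0.0763 = 1.008

1.008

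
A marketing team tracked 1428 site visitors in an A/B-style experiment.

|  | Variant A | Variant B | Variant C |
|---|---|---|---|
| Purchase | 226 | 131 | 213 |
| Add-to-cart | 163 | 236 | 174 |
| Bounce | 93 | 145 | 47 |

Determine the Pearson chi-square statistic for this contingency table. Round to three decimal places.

86.829

Row totals: 570, 573, 285. Column totals: 482, 512, 434. Grand total N = 1428.
Expected counts (row total × column total / N):
  Purchase, Variant A: 570×482/1428 = 192.3950
  Purchase, Variant B: 570×512/1428 = 204.3697
  Purchase, Variant C: 570×434/1428 = 173.2353
  Add-to-cart, Variant A: 573×482/1428 = 193.4076
  Add-to-cart, Variant B: 573×512/1428 = 205.4454
  Add-to-cart, Variant C: 573×434/1428 = 174.1471
  Bounce, Variant A: 285×482/1428 = 96.1975
  Bounce, Variant B: 285×512/1428 = 102.1849
  Bounce, Variant C: 285×434/1428 = 86.6176
Contributions (O − E)²/E:
  (226 − 192.3950)²/192.3950 = 5.8697
  (131 − 204.3697)²/204.3697 = 26.3401
  (213 − 173.2353)²/173.2353 = 9.1277
  (163 − 193.4076)²/193.4076 = 4.7807
  (236 − 205.4454)²/205.4454 = 4.5442
  (174 − 174.1471)²/174.1471 = 0.0001
  (93 − 96.1975)²/96.1975 = 0.1063
  (145 − 102.1849)²/102.1849 = 17.9394
  (47 − 86.6176)²/86.6176 = 18.1205
χ² = 5.8697 + 26.3401 + 9.1277 + 4.7807 + 4.5442 + 0.0001 + 0.1063 + 17.9394 + 18.1205 = 86.829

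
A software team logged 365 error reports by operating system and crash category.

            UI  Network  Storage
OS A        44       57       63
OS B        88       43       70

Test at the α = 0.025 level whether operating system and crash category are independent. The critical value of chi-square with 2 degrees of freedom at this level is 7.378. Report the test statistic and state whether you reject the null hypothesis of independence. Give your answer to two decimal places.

Row totals: 164, 201. Column totals: 132, 100, 133. Grand total N = 365.
Expected counts (row total × column total / N):
  OS A, UI: 164×132/365 = 59.310
  OS A, Network: 164×100/365 = 44.932
  OS A, Storage: 164×133/365 = 59.759
  OS B, UI: 201×132/365 = 72.690
  OS B, Network: 201×100/365 = 55.068
  OS B, Storage: 201×133/365 = 73.241
Contributions (O − E)²/E:
  (44 − 59.310)²/59.310 = 3.9521
  (57 − 44.932)²/44.932 = 3.2413
  (63 − 59.759)²/59.759 = 0.1758
  (88 − 72.690)²/72.690 = 3.2246
  (43 − 55.068)²/55.068 = 2.6447
  (70 − 73.241)²/73.241 = 0.1434
χ² = 3.9521 + 3.2413 + 0.1758 + 3.2246 + 2.6447 + 0.1434 = 13.38
df = (2−1)(3−1) = 2. Since 13.38 > 7.378, reject the null hypothesis of independence at α = 0.025.

13.38; reject H₀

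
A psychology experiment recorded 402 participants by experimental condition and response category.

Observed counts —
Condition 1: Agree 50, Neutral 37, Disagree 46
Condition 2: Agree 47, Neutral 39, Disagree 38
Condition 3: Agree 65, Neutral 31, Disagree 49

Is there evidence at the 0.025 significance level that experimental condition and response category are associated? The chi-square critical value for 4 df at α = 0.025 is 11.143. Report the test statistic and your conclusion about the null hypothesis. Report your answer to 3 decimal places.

Row totals: 133, 124, 145. Column totals: 162, 107, 133. Grand total N = 402.
Expected counts (row total × column total / N):
  Condition 1, Agree: 133×162/402 = 53.5970
  Condition 1, Neutral: 133×107/402 = 35.4005
  Condition 1, Disagree: 133×133/402 = 44.0025
  Condition 2, Agree: 124×162/402 = 49.9701
  Condition 2, Neutral: 124×107/402 = 33.0050
  Condition 2, Disagree: 124×133/402 = 41.0249
  Condition 3, Agree: 145×162/402 = 58.4328
  Condition 3, Neutral: 145×107/402 = 38.5945
  Condition 3, Disagree: 145×133/402 = 47.9726
Contributions (O − E)²/E:
  (50 − 53.5970)²/53.5970 = 0.2414
  (37 − 35.4005)²/35.4005 = 0.0723
  (46 − 44.0025)²/44.0025 = 0.0907
  (47 − 49.9701)²/49.9701 = 0.1765
  (39 − 33.0050)²/33.0050 = 1.0889
  (38 − 41.0249)²/41.0249 = 0.2230
  (65 − 58.4328)²/58.4328 = 0.7381
  (31 − 38.5945)²/38.5945 = 1.4944
  (49 − 47.9726)²/47.9726 = 0.0220
χ² = 0.2414 + 0.0723 + 0.0907 + 0.1765 + 1.0889 + 0.2230 + 0.7381 + 1.4944 + 0.0220 = 4.147
df = (3−1)(3−1) = 4. Since 4.147 < 11.143, fail to reject the null hypothesis of independence at α = 0.025.

4.147; fail to reject H₀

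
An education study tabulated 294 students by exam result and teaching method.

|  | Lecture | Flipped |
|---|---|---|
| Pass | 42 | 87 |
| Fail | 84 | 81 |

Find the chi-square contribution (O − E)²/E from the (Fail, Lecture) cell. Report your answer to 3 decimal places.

Row total (Fail) = 165; column total (Lecture) = 126; N = 294.
Expected count E = 165 × 126 / 294 = 70.7143.
Contribution = (O − E)²/E = (84 − 70.7143)² / 70.7143 = 2.496.

2.496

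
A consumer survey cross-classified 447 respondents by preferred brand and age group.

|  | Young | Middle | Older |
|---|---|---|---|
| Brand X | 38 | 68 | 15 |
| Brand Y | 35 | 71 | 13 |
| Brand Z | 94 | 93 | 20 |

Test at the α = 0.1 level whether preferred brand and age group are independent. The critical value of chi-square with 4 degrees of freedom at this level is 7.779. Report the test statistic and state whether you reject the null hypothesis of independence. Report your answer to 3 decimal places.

11.041; reject H₀

Row totals: 121, 119, 207. Column totals: 167, 232, 48. Grand total N = 447.
Expected counts (row total × column total / N):
  Brand X, Young: 121×167/447 = 45.2058
  Brand X, Middle: 121×232/447 = 62.8009
  Brand X, Older: 121×48/447 = 12.9933
  Brand Y, Young: 119×167/447 = 44.4586
  Brand Y, Middle: 119×232/447 = 61.7629
  Brand Y, Older: 119×48/447 = 12.7785
  Brand Z, Young: 207×167/447 = 77.3356
  Brand Z, Middle: 207×232/447 = 107.4362
  Brand Z, Older: 207×48/447 = 22.2282
Contributions (O − E)²/E:
  (38 − 45.2058)²/45.2058 = 1.1486
  (68 − 62.8009)²/62.8009 = 0.4304
  (15 − 12.9933)²/12.9933 = 0.3099
  (35 − 44.4586)²/44.4586 = 2.0123
  (71 − 61.7629)²/61.7629 = 1.3815
  (13 − 12.7785)²/12.7785 = 0.0038
  (94 − 77.3356)²/77.3356 = 3.5909
  (93 − 107.4362)²/107.4362 = 1.9398
  (20 − 22.2282)²/22.2282 = 0.2234
χ² = 1.1486 + 0.4304 + 0.3099 + 2.0123 + 1.3815 + 0.0038 + 3.5909 + 1.9398 + 0.2234 = 11.041
df = (3−1)(3−1) = 4. Since 11.041 > 7.779, reject the null hypothesis of independence at α = 0.1.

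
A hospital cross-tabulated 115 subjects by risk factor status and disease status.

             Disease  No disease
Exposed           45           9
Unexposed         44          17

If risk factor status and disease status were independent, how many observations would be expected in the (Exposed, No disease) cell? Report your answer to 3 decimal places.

12.209

Row total (Exposed) = 54; column total (No disease) = 26; grand total N = 115.
Expected count = (row total × column total) / N = 54 × 26 / 115 = 12.209.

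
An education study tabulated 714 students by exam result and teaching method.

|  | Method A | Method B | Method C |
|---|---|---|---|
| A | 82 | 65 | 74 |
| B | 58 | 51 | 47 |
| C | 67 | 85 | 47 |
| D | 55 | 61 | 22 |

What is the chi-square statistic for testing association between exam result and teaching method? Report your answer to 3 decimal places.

Row totals: 221, 156, 199, 138. Column totals: 262, 262, 190. Grand total N = 714.
Expected counts (row total × column total / N):
  A, Method A: 221×262/714 = 81.0952
  A, Method B: 221×262/714 = 81.0952
  A, Method C: 221×190/714 = 58.8095
  B, Method A: 156×262/714 = 57.2437
  B, Method B: 156×262/714 = 57.2437
  B, Method C: 156×190/714 = 41.5126
  C, Method A: 199×262/714 = 73.0224
  C, Method B: 199×262/714 = 73.0224
  C, Method C: 199×190/714 = 52.9552
  D, Method A: 138×262/714 = 50.6387
  D, Method B: 138×262/714 = 50.6387
  D, Method C: 138×190/714 = 36.7227
Contributions (O − E)²/E:
  (82 − 81.0952)²/81.0952 = 0.0101
  (65 − 81.0952)²/81.0952 = 3.1945
  (74 − 58.8095)²/58.8095 = 3.9237
  (58 − 57.2437)²/57.2437 = 0.0100
  (51 − 57.2437)²/57.2437 = 0.6810
  (47 − 41.5126)²/41.5126 = 0.7254
  (67 − 73.0224)²/73.0224 = 0.4967
  (85 − 73.0224)²/73.0224 = 1.9646
  (47 − 52.9552)²/52.9552 = 0.6697
  (55 − 50.6387)²/50.6387 = 0.3756
  (61 − 50.6387)²/50.6387 = 2.1200
  (22 − 36.7227)²/36.7227 = 5.9026
χ² = 0.0101 + 3.1945 + 3.9237 + 0.0100 + 0.6810 + 0.7254 + 0.4967 + 1.9646 + 0.6697 + 0.3756 + 2.1200 + 5.9026 = 20.074

20.074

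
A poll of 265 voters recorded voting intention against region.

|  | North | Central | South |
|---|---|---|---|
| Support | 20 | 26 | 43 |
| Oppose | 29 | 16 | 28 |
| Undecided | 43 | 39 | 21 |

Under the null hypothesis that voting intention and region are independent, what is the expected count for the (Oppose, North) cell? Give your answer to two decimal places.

25.34

Row total (Oppose) = 73; column total (North) = 92; grand total N = 265.
Expected count = (row total × column total) / N = 73 × 92 / 265 = 25.34.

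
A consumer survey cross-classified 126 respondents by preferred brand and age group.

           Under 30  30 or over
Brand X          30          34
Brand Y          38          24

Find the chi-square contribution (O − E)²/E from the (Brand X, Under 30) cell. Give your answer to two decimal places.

0.60

Row total (Brand X) = 64; column total (Under 30) = 68; N = 126.
Expected count E = 64 × 68 / 126 = 34.540.
Contribution = (O − E)²/E = (30 − 34.540)² / 34.540 = 0.60.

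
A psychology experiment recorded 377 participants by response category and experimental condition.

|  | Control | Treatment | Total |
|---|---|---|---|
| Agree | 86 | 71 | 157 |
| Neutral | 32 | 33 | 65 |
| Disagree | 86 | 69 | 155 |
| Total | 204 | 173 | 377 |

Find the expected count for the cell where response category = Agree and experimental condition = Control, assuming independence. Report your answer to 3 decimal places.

Row total (Agree) = 157; column total (Control) = 204; grand total N = 377.
Expected count = (row total × column total) / N = 157 × 204 / 377 = 84.955.

84.955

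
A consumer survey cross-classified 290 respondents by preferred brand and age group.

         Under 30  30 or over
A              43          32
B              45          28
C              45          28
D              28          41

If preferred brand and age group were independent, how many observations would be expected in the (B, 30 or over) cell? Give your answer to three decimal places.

Row total (B) = 73; column total (30 or over) = 129; grand total N = 290.
Expected count = (row total × column total) / N = 73 × 129 / 290 = 32.472.

32.472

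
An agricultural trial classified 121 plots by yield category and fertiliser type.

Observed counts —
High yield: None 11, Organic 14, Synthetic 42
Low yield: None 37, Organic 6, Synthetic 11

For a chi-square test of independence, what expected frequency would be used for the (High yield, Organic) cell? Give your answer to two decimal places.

11.07

Row total (High yield) = 67; column total (Organic) = 20; grand total N = 121.
Expected count = (row total × column total) / N = 67 × 20 / 121 = 11.07.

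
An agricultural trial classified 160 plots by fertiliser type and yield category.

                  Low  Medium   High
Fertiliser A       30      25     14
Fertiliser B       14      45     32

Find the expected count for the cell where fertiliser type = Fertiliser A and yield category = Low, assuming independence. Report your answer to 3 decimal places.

Row total (Fertiliser A) = 69; column total (Low) = 44; grand total N = 160.
Expected count = (row total × column total) / N = 69 × 44 / 160 = 18.975.

18.975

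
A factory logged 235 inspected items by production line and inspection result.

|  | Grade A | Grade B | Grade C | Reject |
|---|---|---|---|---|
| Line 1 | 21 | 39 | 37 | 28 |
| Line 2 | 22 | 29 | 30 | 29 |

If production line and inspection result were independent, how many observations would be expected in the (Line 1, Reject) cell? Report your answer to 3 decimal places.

Row total (Line 1) = 125; column total (Reject) = 57; grand total N = 235.
Expected count = (row total × column total) / N = 125 × 57 / 235 = 30.319.

30.319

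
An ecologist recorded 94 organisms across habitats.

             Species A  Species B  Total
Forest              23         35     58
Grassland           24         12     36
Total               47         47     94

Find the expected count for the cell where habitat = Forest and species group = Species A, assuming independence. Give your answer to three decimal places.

29.000

Row total (Forest) = 58; column total (Species A) = 47; grand total N = 94.
Expected count = (row total × column total) / N = 58 × 47 / 94 = 29.000.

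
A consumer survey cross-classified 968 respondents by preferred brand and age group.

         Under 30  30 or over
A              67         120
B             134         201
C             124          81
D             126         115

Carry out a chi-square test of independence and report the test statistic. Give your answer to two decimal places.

Row totals: 187, 335, 205, 241. Column totals: 451, 517. Grand total N = 968.
Expected counts (row total × column total / N):
  A, Under 30: 187×451/968 = 87.125
  A, 30 or over: 187×517/968 = 99.875
  B, Under 30: 335×451/968 = 156.080
  B, 30 or over: 335×517/968 = 178.920
  C, Under 30: 205×451/968 = 95.511
  C, 30 or over: 205×517/968 = 109.489
  D, Under 30: 241×451/968 = 112.284
  D, 30 or over: 241×517/968 = 128.716
Contributions (O − E)²/E:
  (67 − 87.125)²/87.125 = 4.6487
  (120 − 99.875)²/99.875 = 4.0552
  (134 − 156.080)²/156.080 = 3.1236
  (201 − 178.920)²/178.920 = 2.7248
  (124 − 95.511)²/95.511 = 8.4977
  (81 − 109.489)²/109.489 = 7.4128
  (126 − 112.284)²/112.284 = 1.6755
  (115 − 128.716)²/128.716 = 1.4616
χ² = 4.6487 + 4.0552 + 3.1236 + 2.7248 + 8.4977 + 7.4128 + 1.6755 + 1.4616 = 33.60

33.60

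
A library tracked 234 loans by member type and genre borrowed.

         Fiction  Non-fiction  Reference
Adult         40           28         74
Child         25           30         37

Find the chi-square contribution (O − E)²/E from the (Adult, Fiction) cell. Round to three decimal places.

0.008

Row total (Adult) = 142; column total (Fiction) = 65; N = 234.
Expected count E = 142 × 65 / 234 = 39.4444.
Contribution = (O − E)²/E = (40 − 39.4444)² / 39.4444 = 0.008.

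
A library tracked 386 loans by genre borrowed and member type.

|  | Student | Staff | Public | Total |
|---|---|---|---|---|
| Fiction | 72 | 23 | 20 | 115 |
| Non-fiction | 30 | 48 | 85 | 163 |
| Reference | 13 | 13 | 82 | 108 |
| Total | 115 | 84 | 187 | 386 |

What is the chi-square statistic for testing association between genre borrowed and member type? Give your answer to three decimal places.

109.562

Grand total N = 386.
Expected counts (row total × column total / N):
  Fiction, Student: 115×115/386 = 34.2617
  Fiction, Staff: 115×84/386 = 25.0259
  Fiction, Public: 115×187/386 = 55.7124
  Non-fiction, Student: 163×115/386 = 48.5622
  Non-fiction, Staff: 163×84/386 = 35.4715
  Non-fiction, Public: 163×187/386 = 78.9663
  Reference, Student: 108×115/386 = 32.1762
  Reference, Staff: 108×84/386 = 23.5026
  Reference, Public: 108×187/386 = 52.3212
Contributions (O − E)²/E:
  (72 − 34.2617)²/34.2617 = 41.5677
  (23 − 25.0259)²/25.0259 = 0.1640
  (20 − 55.7124)²/55.7124 = 22.8921
  (30 − 48.5622)²/48.5622 = 7.0951
  (48 − 35.4715)²/35.4715 = 4.4251
  (85 − 78.9663)²/78.9663 = 0.4610
  (13 − 32.1762)²/32.1762 = 11.4285
  (13 − 23.5026)²/23.5026 = 4.6933
  (82 − 52.3212)²/52.3212 = 16.8351
χ² = 41.5677 + 0.1640 + 22.8921 + 7.0951 + 4.4251 + 0.4610 + 11.4285 + 4.6933 + 16.8351 = 109.562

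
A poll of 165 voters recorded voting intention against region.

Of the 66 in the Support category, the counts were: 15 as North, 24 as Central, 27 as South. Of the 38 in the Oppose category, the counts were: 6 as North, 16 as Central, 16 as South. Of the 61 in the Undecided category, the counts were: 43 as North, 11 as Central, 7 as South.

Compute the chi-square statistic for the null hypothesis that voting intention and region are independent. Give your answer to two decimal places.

42.16

Row totals: 66, 38, 61. Column totals: 64, 51, 50. Grand total N = 165.
Expected counts (row total × column total / N):
  Support, North: 66×64/165 = 25.600
  Support, Central: 66×51/165 = 20.400
  Support, South: 66×50/165 = 20.000
  Oppose, North: 38×64/165 = 14.739
  Oppose, Central: 38×51/165 = 11.745
  Oppose, South: 38×50/165 = 11.515
  Undecided, North: 61×64/165 = 23.661
  Undecided, Central: 61×51/165 = 18.855
  Undecided, South: 61×50/165 = 18.485
Contributions (O − E)²/E:
  (15 − 25.600)²/25.600 = 4.3891
  (24 − 20.400)²/20.400 = 0.6353
  (27 − 20.000)²/20.000 = 2.4500
  (6 − 14.739)²/14.739 = 5.1815
  (16 − 11.745)²/11.745 = 1.5415
  (16 − 11.515)²/11.515 = 1.7469
  (43 − 23.661)²/23.661 = 15.8065
  (11 − 18.855)²/18.855 = 3.2724
  (7 − 18.485)²/18.485 = 7.1358
χ² = 4.3891 + 0.6353 + 2.4500 + 5.1815 + 1.5415 + 1.7469 + 15.8065 + 3.2724 + 7.1358 = 42.16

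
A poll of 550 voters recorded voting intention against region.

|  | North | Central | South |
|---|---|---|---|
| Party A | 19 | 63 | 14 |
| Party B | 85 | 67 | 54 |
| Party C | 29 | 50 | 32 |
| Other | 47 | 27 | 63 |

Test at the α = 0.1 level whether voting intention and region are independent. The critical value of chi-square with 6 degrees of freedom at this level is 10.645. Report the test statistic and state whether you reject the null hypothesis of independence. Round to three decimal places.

Row totals: 96, 206, 111, 137. Column totals: 180, 207, 163. Grand total N = 550.
Expected counts (row total × column total / N):
  Party A, North: 96×180/550 = 31.41818
  Party A, Central: 96×207/550 = 36.13091
  Party A, South: 96×163/550 = 28.45091
  Party B, North: 206×180/550 = 67.41818
  Party B, Central: 206×207/550 = 77.53091
  Party B, South: 206×163/550 = 61.05091
  Party C, North: 111×180/550 = 36.32727
  Party C, Central: 111×207/550 = 41.77636
  Party C, South: 111×163/550 = 32.89636
  Other, North: 137×180/550 = 44.83636
  Other, Central: 137×207/550 = 51.56182
  Other, South: 137×163/550 = 40.60182
Contributions (O − E)²/E:
  (19 − 31.41818)²/31.41818 = 4.9083
  (63 − 36.13091)²/36.13091 = 19.9815
  (14 − 28.45091)²/28.45091 = 7.3400
  (85 − 67.41818)²/67.41818 = 4.5851
  (67 − 77.53091)²/77.53091 = 1.4304
  (54 − 61.05091)²/61.05091 = 0.8143
  (29 − 36.32727)²/36.32727 = 1.4779
  (50 − 41.77636)²/41.77636 = 1.6188
  (32 − 32.89636)²/32.89636 = 0.0244
  (47 − 44.83636)²/44.83636 = 0.1044
  (27 − 51.56182)²/51.56182 = 11.7002
  (63 − 40.60182)²/40.60182 = 12.3561
χ² = 4.9083 + 19.9815 + 7.3400 + 4.5851 + 1.4304 + 0.8143 + 1.4779 + 1.6188 + 0.0244 + 0.1044 + 11.7002 + 12.3561 = 66.341
df = (4−1)(3−1) = 6. Since 66.341 > 10.645, reject the null hypothesis of independence at α = 0.1.

66.341; reject H₀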